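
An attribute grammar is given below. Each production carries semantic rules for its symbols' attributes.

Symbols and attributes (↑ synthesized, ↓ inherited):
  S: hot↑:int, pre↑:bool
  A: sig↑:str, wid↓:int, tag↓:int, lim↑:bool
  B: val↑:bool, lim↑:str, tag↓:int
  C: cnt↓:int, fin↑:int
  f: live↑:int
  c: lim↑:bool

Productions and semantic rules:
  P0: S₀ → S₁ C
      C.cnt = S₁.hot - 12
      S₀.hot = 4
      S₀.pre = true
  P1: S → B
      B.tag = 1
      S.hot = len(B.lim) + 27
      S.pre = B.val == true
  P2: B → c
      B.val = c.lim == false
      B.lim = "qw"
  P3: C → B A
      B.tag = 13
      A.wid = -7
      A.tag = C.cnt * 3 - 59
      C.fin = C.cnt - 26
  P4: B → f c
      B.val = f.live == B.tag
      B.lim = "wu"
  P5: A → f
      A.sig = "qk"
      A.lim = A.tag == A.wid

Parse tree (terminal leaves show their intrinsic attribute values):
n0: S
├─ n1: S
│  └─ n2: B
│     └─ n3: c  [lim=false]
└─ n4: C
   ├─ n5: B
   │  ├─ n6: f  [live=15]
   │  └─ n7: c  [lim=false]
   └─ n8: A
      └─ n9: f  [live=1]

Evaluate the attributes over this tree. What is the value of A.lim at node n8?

false

1. n2.tag = 1  [1]
2. n3.lim = false  [terminal]
3. n2.val = true  [c.lim == false]
4. n2.lim = "qw"  ["qw"]
5. n1.hot = 29  [len(B.lim) + 27]
6. n1.pre = true  [B.val == true]
7. n4.cnt = 17  [S₁.hot - 12]
8. n5.tag = 13  [13]
9. n6.live = 15  [terminal]
10. n7.lim = false  [terminal]
11. n5.val = false  [f.live == B.tag]
12. n5.lim = "wu"  ["wu"]
13. n8.wid = -7  [-7]
14. n8.tag = -8  [C.cnt * 3 - 59]
15. n9.live = 1  [terminal]
16. n8.sig = "qk"  ["qk"]
17. n8.lim = false  [A.tag == A.wid]
18. n4.fin = -9  [C.cnt - 26]
19. n0.hot = 4  [4]
20. n0.pre = true  [true]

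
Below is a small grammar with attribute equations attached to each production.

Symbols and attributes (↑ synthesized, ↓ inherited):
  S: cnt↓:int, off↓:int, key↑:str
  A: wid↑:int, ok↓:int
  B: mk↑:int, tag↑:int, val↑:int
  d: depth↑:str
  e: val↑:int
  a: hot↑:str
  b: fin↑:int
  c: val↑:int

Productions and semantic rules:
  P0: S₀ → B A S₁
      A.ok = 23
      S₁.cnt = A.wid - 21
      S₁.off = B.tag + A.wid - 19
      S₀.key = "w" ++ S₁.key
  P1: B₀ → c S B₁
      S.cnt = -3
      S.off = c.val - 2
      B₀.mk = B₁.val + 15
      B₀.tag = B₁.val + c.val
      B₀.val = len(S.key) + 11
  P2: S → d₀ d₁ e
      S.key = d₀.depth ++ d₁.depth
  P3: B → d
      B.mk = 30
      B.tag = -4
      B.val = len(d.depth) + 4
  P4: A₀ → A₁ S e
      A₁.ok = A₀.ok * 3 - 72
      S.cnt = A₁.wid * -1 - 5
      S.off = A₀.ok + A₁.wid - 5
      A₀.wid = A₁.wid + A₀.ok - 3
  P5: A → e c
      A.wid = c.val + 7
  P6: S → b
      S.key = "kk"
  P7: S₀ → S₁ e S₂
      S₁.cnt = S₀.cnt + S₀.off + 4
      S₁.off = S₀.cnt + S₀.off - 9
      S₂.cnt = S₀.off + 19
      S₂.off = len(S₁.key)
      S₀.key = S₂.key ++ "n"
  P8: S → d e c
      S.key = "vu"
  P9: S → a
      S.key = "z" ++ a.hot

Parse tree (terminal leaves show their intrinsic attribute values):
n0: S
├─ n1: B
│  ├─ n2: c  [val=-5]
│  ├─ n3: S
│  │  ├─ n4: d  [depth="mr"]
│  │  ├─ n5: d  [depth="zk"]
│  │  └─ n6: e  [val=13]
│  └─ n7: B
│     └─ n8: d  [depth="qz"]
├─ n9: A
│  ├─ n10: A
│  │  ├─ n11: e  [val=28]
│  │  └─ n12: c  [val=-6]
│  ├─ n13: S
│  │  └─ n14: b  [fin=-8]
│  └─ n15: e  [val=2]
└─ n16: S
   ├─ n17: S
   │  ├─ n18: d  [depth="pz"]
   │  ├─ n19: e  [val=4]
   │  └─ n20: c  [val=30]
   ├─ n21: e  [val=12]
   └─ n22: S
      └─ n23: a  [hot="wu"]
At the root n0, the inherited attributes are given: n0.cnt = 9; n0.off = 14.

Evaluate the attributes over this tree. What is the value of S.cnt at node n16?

0

1. n0.cnt = 9  [given at root]
2. n0.off = 14  [given at root]
3. n2.val = -5  [terminal]
4. n3.cnt = -3  [-3]
5. n3.off = -7  [c.val - 2]
6. n4.depth = "mr"  [terminal]
7. n5.depth = "zk"  [terminal]
8. n6.val = 13  [terminal]
9. n3.key = "mrzk"  [d₀.depth ++ d₁.depth]
10. n8.depth = "qz"  [terminal]
11. n7.mk = 30  [30]
12. n7.tag = -4  [-4]
13. n7.val = 6  [len(d.depth) + 4]
14. n1.mk = 21  [B₁.val + 15]
15. n1.tag = 1  [B₁.val + c.val]
16. n1.val = 15  [len(S.key) + 11]
17. n9.ok = 23  [23]
18. n10.ok = -3  [A₀.ok * 3 - 72]
19. n11.val = 28  [terminal]
20. n12.val = -6  [terminal]
21. n10.wid = 1  [c.val + 7]
22. n13.cnt = -6  [A₁.wid * -1 - 5]
23. n13.off = 19  [A₀.ok + A₁.wid - 5]
24. n14.fin = -8  [terminal]
25. n13.key = "kk"  ["kk"]
26. n15.val = 2  [terminal]
27. n9.wid = 21  [A₁.wid + A₀.ok - 3]
28. n16.cnt = 0  [A.wid - 21]
29. n16.off = 3  [B.tag + A.wid - 19]
30. n17.cnt = 7  [S₀.cnt + S₀.off + 4]
31. n17.off = -6  [S₀.cnt + S₀.off - 9]
32. n18.depth = "pz"  [terminal]
33. n19.val = 4  [terminal]
34. n20.val = 30  [terminal]
35. n17.key = "vu"  ["vu"]
36. n21.val = 12  [terminal]
37. n22.cnt = 22  [S₀.off + 19]
38. n22.off = 2  [len(S₁.key)]
39. n23.hot = "wu"  [terminal]
40. n22.key = "zwu"  ["z" ++ a.hot]
41. n16.key = "zwun"  [S₂.key ++ "n"]
42. n0.key = "wzwun"  ["w" ++ S₁.key]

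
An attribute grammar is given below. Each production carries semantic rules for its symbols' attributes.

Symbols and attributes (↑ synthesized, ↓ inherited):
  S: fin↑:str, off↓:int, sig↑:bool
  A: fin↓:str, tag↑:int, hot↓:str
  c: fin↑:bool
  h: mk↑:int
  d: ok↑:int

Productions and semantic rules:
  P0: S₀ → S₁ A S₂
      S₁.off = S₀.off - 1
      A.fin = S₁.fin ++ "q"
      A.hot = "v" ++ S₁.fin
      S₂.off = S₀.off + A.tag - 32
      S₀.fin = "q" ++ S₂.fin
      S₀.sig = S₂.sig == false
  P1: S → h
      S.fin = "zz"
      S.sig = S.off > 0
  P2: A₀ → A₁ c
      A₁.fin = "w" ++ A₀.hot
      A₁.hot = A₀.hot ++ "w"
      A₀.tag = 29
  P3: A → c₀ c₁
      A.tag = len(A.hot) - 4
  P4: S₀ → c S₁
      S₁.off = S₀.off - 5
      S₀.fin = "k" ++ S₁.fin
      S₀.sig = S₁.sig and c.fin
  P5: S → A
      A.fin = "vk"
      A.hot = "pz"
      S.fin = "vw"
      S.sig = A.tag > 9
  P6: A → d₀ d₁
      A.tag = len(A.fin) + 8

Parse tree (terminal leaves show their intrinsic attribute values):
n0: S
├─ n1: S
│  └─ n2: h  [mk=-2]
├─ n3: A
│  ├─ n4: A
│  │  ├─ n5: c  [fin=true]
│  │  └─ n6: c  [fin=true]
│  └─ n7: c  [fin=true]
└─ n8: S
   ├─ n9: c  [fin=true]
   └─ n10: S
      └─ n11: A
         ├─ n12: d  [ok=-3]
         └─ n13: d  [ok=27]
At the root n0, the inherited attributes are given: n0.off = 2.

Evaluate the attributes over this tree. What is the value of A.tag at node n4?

0

1. n0.off = 2  [given at root]
2. n1.off = 1  [S₀.off - 1]
3. n2.mk = -2  [terminal]
4. n1.fin = "zz"  ["zz"]
5. n1.sig = true  [S.off > 0]
6. n3.fin = "zzq"  [S₁.fin ++ "q"]
7. n3.hot = "vzz"  ["v" ++ S₁.fin]
8. n4.fin = "wvzz"  ["w" ++ A₀.hot]
9. n4.hot = "vzzw"  [A₀.hot ++ "w"]
10. n5.fin = true  [terminal]
11. n6.fin = true  [terminal]
12. n4.tag = 0  [len(A.hot) - 4]
13. n7.fin = true  [terminal]
14. n3.tag = 29  [29]
15. n8.off = -1  [S₀.off + A.tag - 32]
16. n9.fin = true  [terminal]
17. n10.off = -6  [S₀.off - 5]
18. n11.fin = "vk"  ["vk"]
19. n11.hot = "pz"  ["pz"]
20. n12.ok = -3  [terminal]
21. n13.ok = 27  [terminal]
22. n11.tag = 10  [len(A.fin) + 8]
23. n10.fin = "vw"  ["vw"]
24. n10.sig = true  [A.tag > 9]
25. n8.fin = "kvw"  ["k" ++ S₁.fin]
26. n8.sig = true  [S₁.sig and c.fin]
27. n0.fin = "qkvw"  ["q" ++ S₂.fin]
28. n0.sig = false  [S₂.sig == false]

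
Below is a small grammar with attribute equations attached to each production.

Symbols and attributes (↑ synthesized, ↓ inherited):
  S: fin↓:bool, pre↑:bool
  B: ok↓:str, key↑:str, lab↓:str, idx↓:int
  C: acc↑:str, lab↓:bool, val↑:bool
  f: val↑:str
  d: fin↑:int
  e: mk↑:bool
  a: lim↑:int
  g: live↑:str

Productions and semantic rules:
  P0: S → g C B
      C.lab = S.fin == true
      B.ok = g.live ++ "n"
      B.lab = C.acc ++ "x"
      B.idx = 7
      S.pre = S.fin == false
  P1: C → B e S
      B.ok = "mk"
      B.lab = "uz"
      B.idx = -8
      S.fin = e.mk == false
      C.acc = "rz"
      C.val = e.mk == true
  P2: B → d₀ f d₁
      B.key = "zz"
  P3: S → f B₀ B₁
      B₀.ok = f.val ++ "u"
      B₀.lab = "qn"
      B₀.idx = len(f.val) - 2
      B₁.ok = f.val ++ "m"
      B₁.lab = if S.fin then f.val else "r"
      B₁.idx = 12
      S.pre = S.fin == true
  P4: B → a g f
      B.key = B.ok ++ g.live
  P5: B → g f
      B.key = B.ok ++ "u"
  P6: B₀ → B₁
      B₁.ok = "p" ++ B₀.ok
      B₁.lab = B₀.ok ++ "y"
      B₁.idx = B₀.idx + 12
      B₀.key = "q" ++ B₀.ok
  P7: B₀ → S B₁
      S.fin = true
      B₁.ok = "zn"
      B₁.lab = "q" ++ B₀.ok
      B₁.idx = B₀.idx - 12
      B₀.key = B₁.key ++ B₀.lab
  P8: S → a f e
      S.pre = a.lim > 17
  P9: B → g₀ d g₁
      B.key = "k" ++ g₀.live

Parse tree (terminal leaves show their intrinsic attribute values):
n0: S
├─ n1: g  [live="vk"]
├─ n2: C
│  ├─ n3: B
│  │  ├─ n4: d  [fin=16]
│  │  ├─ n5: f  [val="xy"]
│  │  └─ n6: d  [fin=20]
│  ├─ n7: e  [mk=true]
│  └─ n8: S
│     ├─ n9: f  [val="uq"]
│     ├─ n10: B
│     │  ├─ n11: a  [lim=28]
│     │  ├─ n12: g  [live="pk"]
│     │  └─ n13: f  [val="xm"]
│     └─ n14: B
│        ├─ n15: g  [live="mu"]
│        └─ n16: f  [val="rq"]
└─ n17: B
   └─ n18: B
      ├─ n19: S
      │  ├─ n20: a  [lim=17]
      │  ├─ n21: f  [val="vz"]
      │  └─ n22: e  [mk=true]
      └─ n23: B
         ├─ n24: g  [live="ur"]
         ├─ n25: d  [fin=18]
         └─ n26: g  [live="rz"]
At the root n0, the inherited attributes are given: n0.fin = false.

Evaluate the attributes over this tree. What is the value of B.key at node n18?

1. n0.fin = false  [given at root]
2. n1.live = "vk"  [terminal]
3. n2.lab = false  [S.fin == true]
4. n3.ok = "mk"  ["mk"]
5. n3.lab = "uz"  ["uz"]
6. n3.idx = -8  [-8]
7. n4.fin = 16  [terminal]
8. n5.val = "xy"  [terminal]
9. n6.fin = 20  [terminal]
10. n3.key = "zz"  ["zz"]
11. n7.mk = true  [terminal]
12. n8.fin = false  [e.mk == false]
13. n9.val = "uq"  [terminal]
14. n10.ok = "uqu"  [f.val ++ "u"]
15. n10.lab = "qn"  ["qn"]
16. n10.idx = 0  [len(f.val) - 2]
17. n11.lim = 28  [terminal]
18. n12.live = "pk"  [terminal]
19. n13.val = "xm"  [terminal]
20. n10.key = "uqupk"  [B.ok ++ g.live]
21. n14.ok = "uqm"  [f.val ++ "m"]
22. n14.lab = "r"  [if S.fin then f.val else "r"]
23. n14.idx = 12  [12]
24. n15.live = "mu"  [terminal]
25. n16.val = "rq"  [terminal]
26. n14.key = "uqmu"  [B.ok ++ "u"]
27. n8.pre = false  [S.fin == true]
28. n2.acc = "rz"  ["rz"]
29. n2.val = true  [e.mk == true]
30. n17.ok = "vkn"  [g.live ++ "n"]
31. n17.lab = "rzx"  [C.acc ++ "x"]
32. n17.idx = 7  [7]
33. n18.ok = "pvkn"  ["p" ++ B₀.ok]
34. n18.lab = "vkny"  [B₀.ok ++ "y"]
35. n18.idx = 19  [B₀.idx + 12]
36. n19.fin = true  [true]
37. n20.lim = 17  [terminal]
38. n21.val = "vz"  [terminal]
39. n22.mk = true  [terminal]
40. n19.pre = false  [a.lim > 17]
41. n23.ok = "zn"  ["zn"]
42. n23.lab = "qpvkn"  ["q" ++ B₀.ok]
43. n23.idx = 7  [B₀.idx - 12]
44. n24.live = "ur"  [terminal]
45. n25.fin = 18  [terminal]
46. n26.live = "rz"  [terminal]
47. n23.key = "kur"  ["k" ++ g₀.live]
48. n18.key = "kurvkny"  [B₁.key ++ B₀.lab]
49. n17.key = "qvkn"  ["q" ++ B₀.ok]
50. n0.pre = true  [S.fin == false]

"kurvkny"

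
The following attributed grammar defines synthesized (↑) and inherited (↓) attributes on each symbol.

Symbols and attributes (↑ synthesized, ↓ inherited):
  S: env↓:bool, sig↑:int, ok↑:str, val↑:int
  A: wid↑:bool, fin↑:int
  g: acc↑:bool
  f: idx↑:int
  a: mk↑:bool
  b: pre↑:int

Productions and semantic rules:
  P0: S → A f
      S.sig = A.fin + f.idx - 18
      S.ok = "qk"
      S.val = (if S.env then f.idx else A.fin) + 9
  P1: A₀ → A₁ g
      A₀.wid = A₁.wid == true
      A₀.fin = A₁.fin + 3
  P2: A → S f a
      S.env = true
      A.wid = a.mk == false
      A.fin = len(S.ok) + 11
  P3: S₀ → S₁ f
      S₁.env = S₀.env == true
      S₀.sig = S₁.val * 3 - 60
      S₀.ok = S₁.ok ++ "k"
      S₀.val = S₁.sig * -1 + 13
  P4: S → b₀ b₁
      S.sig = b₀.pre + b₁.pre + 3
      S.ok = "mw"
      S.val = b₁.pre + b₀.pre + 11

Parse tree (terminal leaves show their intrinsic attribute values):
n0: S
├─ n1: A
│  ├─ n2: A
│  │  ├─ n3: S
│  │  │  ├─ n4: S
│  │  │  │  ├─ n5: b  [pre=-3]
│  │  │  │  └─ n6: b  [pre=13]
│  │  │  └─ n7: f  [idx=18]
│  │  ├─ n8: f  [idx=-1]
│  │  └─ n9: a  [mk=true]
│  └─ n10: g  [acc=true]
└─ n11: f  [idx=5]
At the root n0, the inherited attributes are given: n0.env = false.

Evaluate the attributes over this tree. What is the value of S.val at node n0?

26

1. n0.env = false  [given at root]
2. n3.env = true  [true]
3. n4.env = true  [S₀.env == true]
4. n5.pre = -3  [terminal]
5. n6.pre = 13  [terminal]
6. n4.sig = 13  [b₀.pre + b₁.pre + 3]
7. n4.ok = "mw"  ["mw"]
8. n4.val = 21  [b₁.pre + b₀.pre + 11]
9. n7.idx = 18  [terminal]
10. n3.sig = 3  [S₁.val * 3 - 60]
11. n3.ok = "mwk"  [S₁.ok ++ "k"]
12. n3.val = 0  [S₁.sig * -1 + 13]
13. n8.idx = -1  [terminal]
14. n9.mk = true  [terminal]
15. n2.wid = false  [a.mk == false]
16. n2.fin = 14  [len(S.ok) + 11]
17. n10.acc = true  [terminal]
18. n1.wid = false  [A₁.wid == true]
19. n1.fin = 17  [A₁.fin + 3]
20. n11.idx = 5  [terminal]
21. n0.sig = 4  [A.fin + f.idx - 18]
22. n0.ok = "qk"  ["qk"]
23. n0.val = 26  [(if S.env then f.idx else A.fin) + 9]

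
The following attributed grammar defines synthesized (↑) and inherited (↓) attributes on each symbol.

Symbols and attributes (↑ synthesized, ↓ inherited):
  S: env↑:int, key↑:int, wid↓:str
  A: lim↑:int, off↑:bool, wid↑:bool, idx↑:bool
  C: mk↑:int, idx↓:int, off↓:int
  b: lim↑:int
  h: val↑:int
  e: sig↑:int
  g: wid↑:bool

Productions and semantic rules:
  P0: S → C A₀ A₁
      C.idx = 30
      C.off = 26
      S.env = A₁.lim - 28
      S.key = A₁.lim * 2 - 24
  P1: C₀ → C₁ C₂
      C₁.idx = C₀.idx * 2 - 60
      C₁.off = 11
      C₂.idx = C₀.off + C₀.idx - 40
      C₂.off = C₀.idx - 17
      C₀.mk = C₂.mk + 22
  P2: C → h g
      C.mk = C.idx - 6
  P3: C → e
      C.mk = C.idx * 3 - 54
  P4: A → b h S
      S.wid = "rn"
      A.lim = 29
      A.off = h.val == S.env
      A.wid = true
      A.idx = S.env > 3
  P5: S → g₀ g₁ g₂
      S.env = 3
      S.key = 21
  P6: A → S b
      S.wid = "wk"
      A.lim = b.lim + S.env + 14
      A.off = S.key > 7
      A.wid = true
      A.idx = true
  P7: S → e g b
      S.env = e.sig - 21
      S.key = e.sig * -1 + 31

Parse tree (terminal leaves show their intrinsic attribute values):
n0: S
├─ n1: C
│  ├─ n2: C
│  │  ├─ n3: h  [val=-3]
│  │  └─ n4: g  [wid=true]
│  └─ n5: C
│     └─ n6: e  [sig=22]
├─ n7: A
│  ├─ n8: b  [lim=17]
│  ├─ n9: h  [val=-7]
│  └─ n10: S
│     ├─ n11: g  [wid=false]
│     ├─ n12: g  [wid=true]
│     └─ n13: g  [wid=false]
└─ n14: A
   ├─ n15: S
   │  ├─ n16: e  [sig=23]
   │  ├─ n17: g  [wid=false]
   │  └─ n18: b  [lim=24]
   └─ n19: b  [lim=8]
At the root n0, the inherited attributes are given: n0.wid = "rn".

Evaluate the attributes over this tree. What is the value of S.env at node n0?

-4

1. n0.wid = "rn"  [given at root]
2. n1.idx = 30  [30]
3. n1.off = 26  [26]
4. n2.idx = 0  [C₀.idx * 2 - 60]
5. n2.off = 11  [11]
6. n3.val = -3  [terminal]
7. n4.wid = true  [terminal]
8. n2.mk = -6  [C.idx - 6]
9. n5.idx = 16  [C₀.off + C₀.idx - 40]
10. n5.off = 13  [C₀.idx - 17]
11. n6.sig = 22  [terminal]
12. n5.mk = -6  [C.idx * 3 - 54]
13. n1.mk = 16  [C₂.mk + 22]
14. n8.lim = 17  [terminal]
15. n9.val = -7  [terminal]
16. n10.wid = "rn"  ["rn"]
17. n11.wid = false  [terminal]
18. n12.wid = true  [terminal]
19. n13.wid = false  [terminal]
20. n10.env = 3  [3]
21. n10.key = 21  [21]
22. n7.lim = 29  [29]
23. n7.off = false  [h.val == S.env]
24. n7.wid = true  [true]
25. n7.idx = false  [S.env > 3]
26. n15.wid = "wk"  ["wk"]
27. n16.sig = 23  [terminal]
28. n17.wid = false  [terminal]
29. n18.lim = 24  [terminal]
30. n15.env = 2  [e.sig - 21]
31. n15.key = 8  [e.sig * -1 + 31]
32. n19.lim = 8  [terminal]
33. n14.lim = 24  [b.lim + S.env + 14]
34. n14.off = true  [S.key > 7]
35. n14.wid = true  [true]
36. n14.idx = true  [true]
37. n0.env = -4  [A₁.lim - 28]
38. n0.key = 24  [A₁.lim * 2 - 24]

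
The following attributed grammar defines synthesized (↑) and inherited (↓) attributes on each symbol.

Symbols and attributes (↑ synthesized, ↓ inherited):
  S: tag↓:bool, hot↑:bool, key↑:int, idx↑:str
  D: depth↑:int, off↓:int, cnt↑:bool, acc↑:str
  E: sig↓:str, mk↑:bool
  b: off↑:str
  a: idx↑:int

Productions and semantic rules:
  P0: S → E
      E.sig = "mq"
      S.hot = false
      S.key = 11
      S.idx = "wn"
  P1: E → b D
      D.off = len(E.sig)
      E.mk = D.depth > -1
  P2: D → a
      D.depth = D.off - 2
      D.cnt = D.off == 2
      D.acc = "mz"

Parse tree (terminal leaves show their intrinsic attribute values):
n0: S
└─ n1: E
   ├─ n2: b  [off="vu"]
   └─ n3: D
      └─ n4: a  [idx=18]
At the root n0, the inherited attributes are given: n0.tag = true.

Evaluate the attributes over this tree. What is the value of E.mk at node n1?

1. n0.tag = true  [given at root]
2. n1.sig = "mq"  ["mq"]
3. n2.off = "vu"  [terminal]
4. n3.off = 2  [len(E.sig)]
5. n4.idx = 18  [terminal]
6. n3.depth = 0  [D.off - 2]
7. n3.cnt = true  [D.off == 2]
8. n3.acc = "mz"  ["mz"]
9. n1.mk = true  [D.depth > -1]
10. n0.hot = false  [false]
11. n0.key = 11  [11]
12. n0.idx = "wn"  ["wn"]

true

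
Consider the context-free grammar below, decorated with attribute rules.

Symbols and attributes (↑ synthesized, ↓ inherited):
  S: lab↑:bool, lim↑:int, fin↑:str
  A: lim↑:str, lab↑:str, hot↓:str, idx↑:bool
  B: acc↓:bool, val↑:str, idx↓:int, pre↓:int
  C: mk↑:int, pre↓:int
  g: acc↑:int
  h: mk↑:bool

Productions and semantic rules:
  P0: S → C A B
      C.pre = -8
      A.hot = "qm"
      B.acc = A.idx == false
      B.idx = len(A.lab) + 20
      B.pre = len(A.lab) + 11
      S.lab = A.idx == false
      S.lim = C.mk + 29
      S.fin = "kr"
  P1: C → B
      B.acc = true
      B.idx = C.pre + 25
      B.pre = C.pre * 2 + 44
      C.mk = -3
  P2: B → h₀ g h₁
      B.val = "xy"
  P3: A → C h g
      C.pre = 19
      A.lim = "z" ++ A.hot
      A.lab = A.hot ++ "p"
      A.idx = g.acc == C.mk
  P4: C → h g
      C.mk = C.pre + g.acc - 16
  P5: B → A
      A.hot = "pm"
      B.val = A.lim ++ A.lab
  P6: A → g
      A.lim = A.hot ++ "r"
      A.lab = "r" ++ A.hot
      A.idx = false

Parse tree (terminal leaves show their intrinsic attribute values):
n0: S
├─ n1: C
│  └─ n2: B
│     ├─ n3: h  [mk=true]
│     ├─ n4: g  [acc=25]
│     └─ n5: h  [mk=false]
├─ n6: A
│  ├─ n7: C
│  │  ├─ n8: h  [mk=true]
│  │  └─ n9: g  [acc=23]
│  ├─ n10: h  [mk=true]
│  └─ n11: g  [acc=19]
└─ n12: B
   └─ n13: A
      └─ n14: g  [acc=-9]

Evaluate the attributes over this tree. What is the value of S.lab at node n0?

true

1. n1.pre = -8  [-8]
2. n2.acc = true  [true]
3. n2.idx = 17  [C.pre + 25]
4. n2.pre = 28  [C.pre * 2 + 44]
5. n3.mk = true  [terminal]
6. n4.acc = 25  [terminal]
7. n5.mk = false  [terminal]
8. n2.val = "xy"  ["xy"]
9. n1.mk = -3  [-3]
10. n6.hot = "qm"  ["qm"]
11. n7.pre = 19  [19]
12. n8.mk = true  [terminal]
13. n9.acc = 23  [terminal]
14. n7.mk = 26  [C.pre + g.acc - 16]
15. n10.mk = true  [terminal]
16. n11.acc = 19  [terminal]
17. n6.lim = "zqm"  ["z" ++ A.hot]
18. n6.lab = "qmp"  [A.hot ++ "p"]
19. n6.idx = false  [g.acc == C.mk]
20. n12.acc = true  [A.idx == false]
21. n12.idx = 23  [len(A.lab) + 20]
22. n12.pre = 14  [len(A.lab) + 11]
23. n13.hot = "pm"  ["pm"]
24. n14.acc = -9  [terminal]
25. n13.lim = "pmr"  [A.hot ++ "r"]
26. n13.lab = "rpm"  ["r" ++ A.hot]
27. n13.idx = false  [false]
28. n12.val = "pmrrpm"  [A.lim ++ A.lab]
29. n0.lab = true  [A.idx == false]
30. n0.lim = 26  [C.mk + 29]
31. n0.fin = "kr"  ["kr"]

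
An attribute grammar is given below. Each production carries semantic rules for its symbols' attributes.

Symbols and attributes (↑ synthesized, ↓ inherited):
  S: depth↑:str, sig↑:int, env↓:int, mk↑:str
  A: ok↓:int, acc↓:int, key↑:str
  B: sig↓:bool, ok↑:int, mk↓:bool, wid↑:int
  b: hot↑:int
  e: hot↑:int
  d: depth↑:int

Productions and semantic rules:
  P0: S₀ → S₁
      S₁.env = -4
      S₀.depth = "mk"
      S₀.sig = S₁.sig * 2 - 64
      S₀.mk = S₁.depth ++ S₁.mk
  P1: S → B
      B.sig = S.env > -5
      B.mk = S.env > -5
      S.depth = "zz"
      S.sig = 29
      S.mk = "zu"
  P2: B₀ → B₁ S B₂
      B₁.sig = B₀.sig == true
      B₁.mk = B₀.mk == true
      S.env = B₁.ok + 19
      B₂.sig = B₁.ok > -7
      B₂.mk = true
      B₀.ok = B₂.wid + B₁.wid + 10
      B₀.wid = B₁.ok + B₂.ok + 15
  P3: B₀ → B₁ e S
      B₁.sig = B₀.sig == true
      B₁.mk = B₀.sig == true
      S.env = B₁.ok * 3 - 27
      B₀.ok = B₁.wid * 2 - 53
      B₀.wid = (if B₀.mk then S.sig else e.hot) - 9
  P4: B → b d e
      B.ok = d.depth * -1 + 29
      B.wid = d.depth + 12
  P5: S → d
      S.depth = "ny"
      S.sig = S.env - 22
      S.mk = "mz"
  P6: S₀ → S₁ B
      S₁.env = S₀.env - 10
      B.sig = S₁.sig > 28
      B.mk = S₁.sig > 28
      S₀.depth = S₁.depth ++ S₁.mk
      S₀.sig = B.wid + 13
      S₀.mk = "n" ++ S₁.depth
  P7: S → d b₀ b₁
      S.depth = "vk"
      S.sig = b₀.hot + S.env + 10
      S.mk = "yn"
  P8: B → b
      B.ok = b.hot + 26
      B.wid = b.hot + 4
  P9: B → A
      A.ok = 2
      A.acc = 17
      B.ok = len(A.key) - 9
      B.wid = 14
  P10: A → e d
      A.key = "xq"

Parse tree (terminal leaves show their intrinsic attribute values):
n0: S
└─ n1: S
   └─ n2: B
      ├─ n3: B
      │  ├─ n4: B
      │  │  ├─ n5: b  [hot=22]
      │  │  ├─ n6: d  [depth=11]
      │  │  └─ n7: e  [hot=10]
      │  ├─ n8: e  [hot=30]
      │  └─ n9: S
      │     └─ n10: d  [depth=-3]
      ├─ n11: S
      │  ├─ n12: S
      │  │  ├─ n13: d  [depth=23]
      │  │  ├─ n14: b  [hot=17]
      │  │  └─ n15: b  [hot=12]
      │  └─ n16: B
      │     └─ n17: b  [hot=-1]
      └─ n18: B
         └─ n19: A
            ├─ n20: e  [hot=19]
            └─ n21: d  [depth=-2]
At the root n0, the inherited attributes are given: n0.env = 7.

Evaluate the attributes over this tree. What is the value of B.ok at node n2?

20

1. n0.env = 7  [given at root]
2. n1.env = -4  [-4]
3. n2.sig = true  [S.env > -5]
4. n2.mk = true  [S.env > -5]
5. n3.sig = true  [B₀.sig == true]
6. n3.mk = true  [B₀.mk == true]
7. n4.sig = true  [B₀.sig == true]
8. n4.mk = true  [B₀.sig == true]
9. n5.hot = 22  [terminal]
10. n6.depth = 11  [terminal]
11. n7.hot = 10  [terminal]
12. n4.ok = 18  [d.depth * -1 + 29]
13. n4.wid = 23  [d.depth + 12]
14. n8.hot = 30  [terminal]
15. n9.env = 27  [B₁.ok * 3 - 27]
16. n10.depth = -3  [terminal]
17. n9.depth = "ny"  ["ny"]
18. n9.sig = 5  [S.env - 22]
19. n9.mk = "mz"  ["mz"]
20. n3.ok = -7  [B₁.wid * 2 - 53]
21. n3.wid = -4  [(if B₀.mk then S.sig else e.hot) - 9]
22. n11.env = 12  [B₁.ok + 19]
23. n12.env = 2  [S₀.env - 10]
24. n13.depth = 23  [terminal]
25. n14.hot = 17  [terminal]
26. n15.hot = 12  [terminal]
27. n12.depth = "vk"  ["vk"]
28. n12.sig = 29  [b₀.hot + S.env + 10]
29. n12.mk = "yn"  ["yn"]
30. n16.sig = true  [S₁.sig > 28]
31. n16.mk = true  [S₁.sig > 28]
32. n17.hot = -1  [terminal]
33. n16.ok = 25  [b.hot + 26]
34. n16.wid = 3  [b.hot + 4]
35. n11.depth = "vkyn"  [S₁.depth ++ S₁.mk]
36. n11.sig = 16  [B.wid + 13]
37. n11.mk = "nvk"  ["n" ++ S₁.depth]
38. n18.sig = false  [B₁.ok > -7]
39. n18.mk = true  [true]
40. n19.ok = 2  [2]
41. n19.acc = 17  [17]
42. n20.hot = 19  [terminal]
43. n21.depth = -2  [terminal]
44. n19.key = "xq"  ["xq"]
45. n18.ok = -7  [len(A.key) - 9]
46. n18.wid = 14  [14]
47. n2.ok = 20  [B₂.wid + B₁.wid + 10]
48. n2.wid = 1  [B₁.ok + B₂.ok + 15]
49. n1.depth = "zz"  ["zz"]
50. n1.sig = 29  [29]
51. n1.mk = "zu"  ["zu"]
52. n0.depth = "mk"  ["mk"]
53. n0.sig = -6  [S₁.sig * 2 - 64]
54. n0.mk = "zzzu"  [S₁.depth ++ S₁.mk]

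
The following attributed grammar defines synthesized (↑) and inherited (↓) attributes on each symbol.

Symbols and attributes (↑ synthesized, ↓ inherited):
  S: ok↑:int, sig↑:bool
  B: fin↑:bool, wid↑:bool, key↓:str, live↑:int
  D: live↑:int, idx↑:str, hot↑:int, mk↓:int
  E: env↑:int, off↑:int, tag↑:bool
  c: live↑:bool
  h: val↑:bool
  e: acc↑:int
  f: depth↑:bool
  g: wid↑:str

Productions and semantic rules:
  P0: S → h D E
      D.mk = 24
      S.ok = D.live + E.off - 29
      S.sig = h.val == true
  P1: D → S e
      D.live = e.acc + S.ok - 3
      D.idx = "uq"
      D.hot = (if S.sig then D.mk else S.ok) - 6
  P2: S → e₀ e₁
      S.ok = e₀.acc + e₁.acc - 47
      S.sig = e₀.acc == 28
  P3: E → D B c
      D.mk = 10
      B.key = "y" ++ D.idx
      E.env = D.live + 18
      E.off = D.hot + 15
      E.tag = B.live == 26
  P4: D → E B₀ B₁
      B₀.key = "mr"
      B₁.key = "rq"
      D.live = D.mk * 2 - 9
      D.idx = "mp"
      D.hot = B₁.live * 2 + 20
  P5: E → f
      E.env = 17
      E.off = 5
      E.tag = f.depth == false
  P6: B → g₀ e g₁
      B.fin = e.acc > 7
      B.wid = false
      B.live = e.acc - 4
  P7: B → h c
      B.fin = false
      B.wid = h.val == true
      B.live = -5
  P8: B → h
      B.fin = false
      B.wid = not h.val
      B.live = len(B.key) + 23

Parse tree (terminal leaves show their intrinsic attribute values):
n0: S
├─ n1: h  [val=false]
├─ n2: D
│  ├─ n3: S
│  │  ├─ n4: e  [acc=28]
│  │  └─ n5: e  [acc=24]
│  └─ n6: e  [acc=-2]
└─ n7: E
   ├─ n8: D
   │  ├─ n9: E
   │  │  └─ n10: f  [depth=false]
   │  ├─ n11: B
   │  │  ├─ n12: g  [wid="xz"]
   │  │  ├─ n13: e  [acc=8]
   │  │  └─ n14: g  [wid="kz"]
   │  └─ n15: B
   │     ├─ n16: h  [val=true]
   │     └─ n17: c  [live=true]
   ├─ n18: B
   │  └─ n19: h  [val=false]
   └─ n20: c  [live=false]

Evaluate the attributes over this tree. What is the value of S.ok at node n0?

-4

1. n1.val = false  [terminal]
2. n2.mk = 24  [24]
3. n4.acc = 28  [terminal]
4. n5.acc = 24  [terminal]
5. n3.ok = 5  [e₀.acc + e₁.acc - 47]
6. n3.sig = true  [e₀.acc == 28]
7. n6.acc = -2  [terminal]
8. n2.live = 0  [e.acc + S.ok - 3]
9. n2.idx = "uq"  ["uq"]
10. n2.hot = 18  [(if S.sig then D.mk else S.ok) - 6]
11. n8.mk = 10  [10]
12. n10.depth = false  [terminal]
13. n9.env = 17  [17]
14. n9.off = 5  [5]
15. n9.tag = true  [f.depth == false]
16. n11.key = "mr"  ["mr"]
17. n12.wid = "xz"  [terminal]
18. n13.acc = 8  [terminal]
19. n14.wid = "kz"  [terminal]
20. n11.fin = true  [e.acc > 7]
21. n11.wid = false  [false]
22. n11.live = 4  [e.acc - 4]
23. n15.key = "rq"  ["rq"]
24. n16.val = true  [terminal]
25. n17.live = true  [terminal]
26. n15.fin = false  [false]
27. n15.wid = true  [h.val == true]
28. n15.live = -5  [-5]
29. n8.live = 11  [D.mk * 2 - 9]
30. n8.idx = "mp"  ["mp"]
31. n8.hot = 10  [B₁.live * 2 + 20]
32. n18.key = "ymp"  ["y" ++ D.idx]
33. n19.val = false  [terminal]
34. n18.fin = false  [false]
35. n18.wid = true  [not h.val]
36. n18.live = 26  [len(B.key) + 23]
37. n20.live = false  [terminal]
38. n7.env = 29  [D.live + 18]
39. n7.off = 25  [D.hot + 15]
40. n7.tag = true  [B.live == 26]
41. n0.ok = -4  [D.live + E.off - 29]
42. n0.sig = false  [h.val == true]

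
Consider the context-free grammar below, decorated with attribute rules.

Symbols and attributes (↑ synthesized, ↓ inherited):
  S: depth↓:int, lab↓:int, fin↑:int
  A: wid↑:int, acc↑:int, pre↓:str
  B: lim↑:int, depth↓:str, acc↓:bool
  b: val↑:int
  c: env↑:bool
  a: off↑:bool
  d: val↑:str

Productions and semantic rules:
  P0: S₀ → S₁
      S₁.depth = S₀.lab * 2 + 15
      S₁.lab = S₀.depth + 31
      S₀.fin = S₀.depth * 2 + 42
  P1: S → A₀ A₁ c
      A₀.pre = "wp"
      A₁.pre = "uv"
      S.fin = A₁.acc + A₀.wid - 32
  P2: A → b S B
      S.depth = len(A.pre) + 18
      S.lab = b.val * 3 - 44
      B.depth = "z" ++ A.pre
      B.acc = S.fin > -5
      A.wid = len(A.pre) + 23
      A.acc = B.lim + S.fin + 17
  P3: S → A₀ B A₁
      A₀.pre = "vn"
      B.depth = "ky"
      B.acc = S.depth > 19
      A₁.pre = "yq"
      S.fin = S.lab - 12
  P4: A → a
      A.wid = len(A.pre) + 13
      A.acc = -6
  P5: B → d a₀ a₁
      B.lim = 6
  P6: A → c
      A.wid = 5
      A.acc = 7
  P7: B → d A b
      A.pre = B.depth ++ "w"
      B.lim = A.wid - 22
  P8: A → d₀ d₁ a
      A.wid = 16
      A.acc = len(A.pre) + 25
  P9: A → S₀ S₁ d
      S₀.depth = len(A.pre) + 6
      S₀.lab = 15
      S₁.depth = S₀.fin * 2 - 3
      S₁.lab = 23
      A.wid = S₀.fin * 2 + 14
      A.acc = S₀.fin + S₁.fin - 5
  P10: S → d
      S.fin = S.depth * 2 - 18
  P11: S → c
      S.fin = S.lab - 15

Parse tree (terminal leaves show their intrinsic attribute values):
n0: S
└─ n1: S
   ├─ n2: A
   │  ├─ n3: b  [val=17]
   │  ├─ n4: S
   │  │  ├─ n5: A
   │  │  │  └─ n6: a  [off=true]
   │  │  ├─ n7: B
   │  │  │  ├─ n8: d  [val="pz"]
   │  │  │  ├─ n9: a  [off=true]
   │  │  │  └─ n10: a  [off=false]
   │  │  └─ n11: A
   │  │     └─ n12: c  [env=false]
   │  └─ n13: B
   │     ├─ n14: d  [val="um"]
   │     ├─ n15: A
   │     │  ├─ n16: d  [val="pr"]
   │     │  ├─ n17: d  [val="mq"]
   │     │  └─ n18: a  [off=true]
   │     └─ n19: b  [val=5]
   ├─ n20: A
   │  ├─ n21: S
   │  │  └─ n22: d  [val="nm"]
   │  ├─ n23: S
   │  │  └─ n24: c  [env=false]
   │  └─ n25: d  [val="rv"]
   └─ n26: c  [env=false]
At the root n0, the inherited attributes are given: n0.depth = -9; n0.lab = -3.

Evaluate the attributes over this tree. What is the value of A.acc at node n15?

1. n0.depth = -9  [given at root]
2. n0.lab = -3  [given at root]
3. n1.depth = 9  [S₀.lab * 2 + 15]
4. n1.lab = 22  [S₀.depth + 31]
5. n2.pre = "wp"  ["wp"]
6. n3.val = 17  [terminal]
7. n4.depth = 20  [len(A.pre) + 18]
8. n4.lab = 7  [b.val * 3 - 44]
9. n5.pre = "vn"  ["vn"]
10. n6.off = true  [terminal]
11. n5.wid = 15  [len(A.pre) + 13]
12. n5.acc = -6  [-6]
13. n7.depth = "ky"  ["ky"]
14. n7.acc = true  [S.depth > 19]
15. n8.val = "pz"  [terminal]
16. n9.off = true  [terminal]
17. n10.off = false  [terminal]
18. n7.lim = 6  [6]
19. n11.pre = "yq"  ["yq"]
20. n12.env = false  [terminal]
21. n11.wid = 5  [5]
22. n11.acc = 7  [7]
23. n4.fin = -5  [S.lab - 12]
24. n13.depth = "zwp"  ["z" ++ A.pre]
25. n13.acc = false  [S.fin > -5]
26. n14.val = "um"  [terminal]
27. n15.pre = "zwpw"  [B.depth ++ "w"]
28. n16.val = "pr"  [terminal]
29. n17.val = "mq"  [terminal]
30. n18.off = true  [terminal]
31. n15.wid = 16  [16]
32. n15.acc = 29  [len(A.pre) + 25]
33. n19.val = 5  [terminal]
34. n13.lim = -6  [A.wid - 22]
35. n2.wid = 25  [len(A.pre) + 23]
36. n2.acc = 6  [B.lim + S.fin + 17]
37. n20.pre = "uv"  ["uv"]
38. n21.depth = 8  [len(A.pre) + 6]
39. n21.lab = 15  [15]
40. n22.val = "nm"  [terminal]
41. n21.fin = -2  [S.depth * 2 - 18]
42. n23.depth = -7  [S₀.fin * 2 - 3]
43. n23.lab = 23  [23]
44. n24.env = false  [terminal]
45. n23.fin = 8  [S.lab - 15]
46. n25.val = "rv"  [terminal]
47. n20.wid = 10  [S₀.fin * 2 + 14]
48. n20.acc = 1  [S₀.fin + S₁.fin - 5]
49. n26.env = false  [terminal]
50. n1.fin = -6  [A₁.acc + A₀.wid - 32]
51. n0.fin = 24  [S₀.depth * 2 + 42]

29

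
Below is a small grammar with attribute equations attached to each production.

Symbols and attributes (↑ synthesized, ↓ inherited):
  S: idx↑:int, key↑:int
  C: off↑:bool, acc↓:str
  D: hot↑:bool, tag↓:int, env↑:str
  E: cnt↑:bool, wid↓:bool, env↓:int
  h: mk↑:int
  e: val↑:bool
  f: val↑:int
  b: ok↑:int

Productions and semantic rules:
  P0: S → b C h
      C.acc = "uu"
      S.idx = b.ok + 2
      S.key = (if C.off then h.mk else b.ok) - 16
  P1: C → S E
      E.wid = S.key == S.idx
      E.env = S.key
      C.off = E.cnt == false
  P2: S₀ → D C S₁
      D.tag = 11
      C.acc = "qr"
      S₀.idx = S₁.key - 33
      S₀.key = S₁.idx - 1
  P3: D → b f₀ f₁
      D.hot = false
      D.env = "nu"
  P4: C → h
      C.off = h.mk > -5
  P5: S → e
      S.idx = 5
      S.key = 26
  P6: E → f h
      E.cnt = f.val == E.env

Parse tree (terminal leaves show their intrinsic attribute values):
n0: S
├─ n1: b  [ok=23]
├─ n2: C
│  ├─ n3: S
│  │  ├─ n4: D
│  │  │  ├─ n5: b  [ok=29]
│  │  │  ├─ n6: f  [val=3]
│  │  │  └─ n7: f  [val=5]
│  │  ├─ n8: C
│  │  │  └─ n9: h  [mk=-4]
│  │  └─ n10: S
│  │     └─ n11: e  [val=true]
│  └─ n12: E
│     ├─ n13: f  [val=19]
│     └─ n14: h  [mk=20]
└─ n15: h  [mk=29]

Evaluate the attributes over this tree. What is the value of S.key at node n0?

13

1. n1.ok = 23  [terminal]
2. n2.acc = "uu"  ["uu"]
3. n4.tag = 11  [11]
4. n5.ok = 29  [terminal]
5. n6.val = 3  [terminal]
6. n7.val = 5  [terminal]
7. n4.hot = false  [false]
8. n4.env = "nu"  ["nu"]
9. n8.acc = "qr"  ["qr"]
10. n9.mk = -4  [terminal]
11. n8.off = true  [h.mk > -5]
12. n11.val = true  [terminal]
13. n10.idx = 5  [5]
14. n10.key = 26  [26]
15. n3.idx = -7  [S₁.key - 33]
16. n3.key = 4  [S₁.idx - 1]
17. n12.wid = false  [S.key == S.idx]
18. n12.env = 4  [S.key]
19. n13.val = 19  [terminal]
20. n14.mk = 20  [terminal]
21. n12.cnt = false  [f.val == E.env]
22. n2.off = true  [E.cnt == false]
23. n15.mk = 29  [terminal]
24. n0.idx = 25  [b.ok + 2]
25. n0.key = 13  [(if C.off then h.mk else b.ok) - 16]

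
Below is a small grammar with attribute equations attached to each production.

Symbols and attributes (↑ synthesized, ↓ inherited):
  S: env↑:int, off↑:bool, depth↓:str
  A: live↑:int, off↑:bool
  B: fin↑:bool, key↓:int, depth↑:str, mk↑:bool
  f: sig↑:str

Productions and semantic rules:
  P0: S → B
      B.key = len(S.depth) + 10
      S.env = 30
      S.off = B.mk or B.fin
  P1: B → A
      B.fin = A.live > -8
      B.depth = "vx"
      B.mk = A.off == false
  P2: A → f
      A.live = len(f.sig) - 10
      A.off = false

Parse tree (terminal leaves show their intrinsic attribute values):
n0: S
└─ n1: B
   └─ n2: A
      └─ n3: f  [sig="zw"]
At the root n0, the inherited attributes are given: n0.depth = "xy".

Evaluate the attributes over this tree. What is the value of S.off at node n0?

1. n0.depth = "xy"  [given at root]
2. n1.key = 12  [len(S.depth) + 10]
3. n3.sig = "zw"  [terminal]
4. n2.live = -8  [len(f.sig) - 10]
5. n2.off = false  [false]
6. n1.fin = false  [A.live > -8]
7. n1.depth = "vx"  ["vx"]
8. n1.mk = true  [A.off == false]
9. n0.env = 30  [30]
10. n0.off = true  [B.mk or B.fin]

true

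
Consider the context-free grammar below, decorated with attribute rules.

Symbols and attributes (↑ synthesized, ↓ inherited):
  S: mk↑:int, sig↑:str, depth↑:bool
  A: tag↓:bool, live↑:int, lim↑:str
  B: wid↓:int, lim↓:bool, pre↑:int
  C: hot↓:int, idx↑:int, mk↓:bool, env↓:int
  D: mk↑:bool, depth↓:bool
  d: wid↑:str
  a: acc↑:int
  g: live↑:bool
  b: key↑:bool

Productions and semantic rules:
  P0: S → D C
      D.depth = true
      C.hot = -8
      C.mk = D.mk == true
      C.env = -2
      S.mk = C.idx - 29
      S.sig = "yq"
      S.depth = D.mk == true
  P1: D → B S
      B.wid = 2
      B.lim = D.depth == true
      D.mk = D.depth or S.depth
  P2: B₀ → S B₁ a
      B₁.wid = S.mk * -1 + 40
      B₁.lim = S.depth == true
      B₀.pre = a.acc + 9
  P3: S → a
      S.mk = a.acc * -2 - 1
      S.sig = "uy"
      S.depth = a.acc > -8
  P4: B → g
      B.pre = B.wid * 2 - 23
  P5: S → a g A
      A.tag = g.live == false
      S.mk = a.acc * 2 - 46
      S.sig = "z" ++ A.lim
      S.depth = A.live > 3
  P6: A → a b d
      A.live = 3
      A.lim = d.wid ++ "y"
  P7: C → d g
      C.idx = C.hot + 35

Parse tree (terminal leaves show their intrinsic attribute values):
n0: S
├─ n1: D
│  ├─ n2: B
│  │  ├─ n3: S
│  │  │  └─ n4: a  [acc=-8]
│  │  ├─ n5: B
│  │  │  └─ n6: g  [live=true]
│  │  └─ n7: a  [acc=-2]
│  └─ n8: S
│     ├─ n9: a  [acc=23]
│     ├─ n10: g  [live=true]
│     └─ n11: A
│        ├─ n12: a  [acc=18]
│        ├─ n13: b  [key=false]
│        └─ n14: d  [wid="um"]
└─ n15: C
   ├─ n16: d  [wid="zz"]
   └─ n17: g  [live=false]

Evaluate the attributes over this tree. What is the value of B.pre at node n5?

1. n1.depth = true  [true]
2. n2.wid = 2  [2]
3. n2.lim = true  [D.depth == true]
4. n4.acc = -8  [terminal]
5. n3.mk = 15  [a.acc * -2 - 1]
6. n3.sig = "uy"  ["uy"]
7. n3.depth = false  [a.acc > -8]
8. n5.wid = 25  [S.mk * -1 + 40]
9. n5.lim = false  [S.depth == true]
10. n6.live = true  [terminal]
11. n5.pre = 27  [B.wid * 2 - 23]
12. n7.acc = -2  [terminal]
13. n2.pre = 7  [a.acc + 9]
14. n9.acc = 23  [terminal]
15. n10.live = true  [terminal]
16. n11.tag = false  [g.live == false]
17. n12.acc = 18  [terminal]
18. n13.key = false  [terminal]
19. n14.wid = "um"  [terminal]
20. n11.live = 3  [3]
21. n11.lim = "umy"  [d.wid ++ "y"]
22. n8.mk = 0  [a.acc * 2 - 46]
23. n8.sig = "zumy"  ["z" ++ A.lim]
24. n8.depth = false  [A.live > 3]
25. n1.mk = true  [D.depth or S.depth]
26. n15.hot = -8  [-8]
27. n15.mk = true  [D.mk == true]
28. n15.env = -2  [-2]
29. n16.wid = "zz"  [terminal]
30. n17.live = false  [terminal]
31. n15.idx = 27  [C.hot + 35]
32. n0.mk = -2  [C.idx - 29]
33. n0.sig = "yq"  ["yq"]
34. n0.depth = true  [D.mk == true]

27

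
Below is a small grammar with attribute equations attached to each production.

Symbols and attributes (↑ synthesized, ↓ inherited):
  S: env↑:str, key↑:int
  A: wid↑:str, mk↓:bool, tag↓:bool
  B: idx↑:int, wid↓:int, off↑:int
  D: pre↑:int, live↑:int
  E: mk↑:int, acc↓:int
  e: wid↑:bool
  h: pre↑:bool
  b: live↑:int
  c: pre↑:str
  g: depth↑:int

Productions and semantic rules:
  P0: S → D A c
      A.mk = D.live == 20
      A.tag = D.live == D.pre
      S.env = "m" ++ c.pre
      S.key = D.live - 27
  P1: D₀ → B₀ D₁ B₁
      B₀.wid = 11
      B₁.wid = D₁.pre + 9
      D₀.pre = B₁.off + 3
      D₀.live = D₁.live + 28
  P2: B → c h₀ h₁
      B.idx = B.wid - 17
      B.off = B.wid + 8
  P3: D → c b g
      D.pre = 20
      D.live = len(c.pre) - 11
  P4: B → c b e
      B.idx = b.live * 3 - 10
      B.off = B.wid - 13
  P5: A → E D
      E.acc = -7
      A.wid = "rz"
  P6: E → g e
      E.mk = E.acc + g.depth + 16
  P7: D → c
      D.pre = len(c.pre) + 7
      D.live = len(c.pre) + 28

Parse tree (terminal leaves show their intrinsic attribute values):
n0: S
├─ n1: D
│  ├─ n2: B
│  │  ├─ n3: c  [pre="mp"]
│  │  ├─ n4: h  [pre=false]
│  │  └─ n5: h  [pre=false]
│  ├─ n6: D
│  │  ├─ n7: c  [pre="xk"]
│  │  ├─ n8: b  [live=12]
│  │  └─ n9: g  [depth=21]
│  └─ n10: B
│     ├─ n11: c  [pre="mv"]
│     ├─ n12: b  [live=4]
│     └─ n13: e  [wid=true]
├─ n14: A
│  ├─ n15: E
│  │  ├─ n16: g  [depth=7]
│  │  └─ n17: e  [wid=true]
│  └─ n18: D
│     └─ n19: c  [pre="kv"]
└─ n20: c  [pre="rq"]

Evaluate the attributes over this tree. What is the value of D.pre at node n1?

19

1. n2.wid = 11  [11]
2. n3.pre = "mp"  [terminal]
3. n4.pre = false  [terminal]
4. n5.pre = false  [terminal]
5. n2.idx = -6  [B.wid - 17]
6. n2.off = 19  [B.wid + 8]
7. n7.pre = "xk"  [terminal]
8. n8.live = 12  [terminal]
9. n9.depth = 21  [terminal]
10. n6.pre = 20  [20]
11. n6.live = -9  [len(c.pre) - 11]
12. n10.wid = 29  [D₁.pre + 9]
13. n11.pre = "mv"  [terminal]
14. n12.live = 4  [terminal]
15. n13.wid = true  [terminal]
16. n10.idx = 2  [b.live * 3 - 10]
17. n10.off = 16  [B.wid - 13]
18. n1.pre = 19  [B₁.off + 3]
19. n1.live = 19  [D₁.live + 28]
20. n14.mk = false  [D.live == 20]
21. n14.tag = true  [D.live == D.pre]
22. n15.acc = -7  [-7]
23. n16.depth = 7  [terminal]
24. n17.wid = true  [terminal]
25. n15.mk = 16  [E.acc + g.depth + 16]
26. n19.pre = "kv"  [terminal]
27. n18.pre = 9  [len(c.pre) + 7]
28. n18.live = 30  [len(c.pre) + 28]
29. n14.wid = "rz"  ["rz"]
30. n20.pre = "rq"  [terminal]
31. n0.env = "mrq"  ["m" ++ c.pre]
32. n0.key = -8  [D.live - 27]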